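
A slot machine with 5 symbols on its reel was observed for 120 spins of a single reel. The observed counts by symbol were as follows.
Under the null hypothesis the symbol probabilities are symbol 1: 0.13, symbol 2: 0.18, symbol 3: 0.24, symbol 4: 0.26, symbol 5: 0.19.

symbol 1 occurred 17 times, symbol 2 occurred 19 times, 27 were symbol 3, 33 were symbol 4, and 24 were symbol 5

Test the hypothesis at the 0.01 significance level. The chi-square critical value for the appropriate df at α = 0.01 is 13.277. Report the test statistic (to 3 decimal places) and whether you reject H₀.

0.718; do not reject

Expected counts E_i = n·p_i: 120×0.13 = 15.6, 120×0.18 = 21.6, 120×0.24 = 28.8, 120×0.26 = 31.2, 120×0.19 = 22.8.
χ² = (17−15.6)²/15.6 + (19−21.6)²/21.6 + (27−28.8)²/28.8 + (33−31.2)²/31.2 + (24−22.8)²/22.8
   = 0.1256 + 0.3130 + 0.1125 + 0.1038 + 0.0632
Sum = 0.718
df = 4. Since 0.718 < 13.277, we do not reject H₀.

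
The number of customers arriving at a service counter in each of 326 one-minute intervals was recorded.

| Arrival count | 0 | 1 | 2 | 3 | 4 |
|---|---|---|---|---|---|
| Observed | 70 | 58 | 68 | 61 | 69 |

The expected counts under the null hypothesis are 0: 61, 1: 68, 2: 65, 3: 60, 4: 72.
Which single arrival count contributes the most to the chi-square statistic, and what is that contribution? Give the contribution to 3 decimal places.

1, 1.471

χ² = (70−61)²/61 + (58−68)²/68 + (68−65)²/65 + (61−60)²/60 + (69−72)²/72
   = 1.3279 + 1.4706 + 0.1385 + 0.0167 + 0.1250
The largest term is for 1: 1.471.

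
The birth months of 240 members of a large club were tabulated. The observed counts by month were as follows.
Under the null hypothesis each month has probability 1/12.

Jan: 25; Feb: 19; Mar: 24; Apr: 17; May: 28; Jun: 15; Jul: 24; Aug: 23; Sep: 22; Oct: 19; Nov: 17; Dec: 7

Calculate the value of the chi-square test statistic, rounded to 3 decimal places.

Expected count for each of the 12 categories: 240/12 = 20.
cat         O        E   (O−E)²/E
Jan        25       20     1.2500
Feb        19       20     0.0500
Mar        24       20     0.8000
Apr        17       20     0.4500
May        28       20     3.2000
Jun        15       20     1.2500
Jul        24       20     0.8000
Aug        23       20     0.4500
Sep        22       20     0.2000
Oct        19       20     0.0500
Nov        17       20     0.4500
Dec         7       20     8.4500
Sum = 17.400

17.400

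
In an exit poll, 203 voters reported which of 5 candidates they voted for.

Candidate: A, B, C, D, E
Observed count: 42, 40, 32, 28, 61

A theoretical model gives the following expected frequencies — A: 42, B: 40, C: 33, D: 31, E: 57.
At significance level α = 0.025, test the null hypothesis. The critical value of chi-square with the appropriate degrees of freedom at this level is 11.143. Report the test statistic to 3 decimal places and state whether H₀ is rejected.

0.601; do not reject

χ² = (42−42)²/42 + (40−40)²/40 + (32−33)²/33 + (28−31)²/31 + (61−57)²/57
   = 0.0000 + 0.0000 + 0.0303 + 0.2903 + 0.2807
Sum = 0.601
df = 4. Since 0.601 < 11.143, we do not reject H₀.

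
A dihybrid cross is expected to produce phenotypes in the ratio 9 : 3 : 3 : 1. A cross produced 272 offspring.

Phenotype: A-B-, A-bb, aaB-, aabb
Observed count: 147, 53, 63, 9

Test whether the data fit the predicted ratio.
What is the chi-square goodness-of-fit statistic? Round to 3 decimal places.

6.902

Ratio total = 16. Expected counts: 272×9/16 = 153, 272×3/16 = 51, 272×3/16 = 51, 272×1/16 = 17.
A-B-: (147 − 153)²/153 = 36/153 = 0.2353
A-bb: (53 − 51)²/51 = 4/51 = 0.0784
aaB-: (63 − 51)²/51 = 144/51 = 2.8235
aabb: (9 − 17)²/17 = 64/17 = 3.7647
Sum = 6.902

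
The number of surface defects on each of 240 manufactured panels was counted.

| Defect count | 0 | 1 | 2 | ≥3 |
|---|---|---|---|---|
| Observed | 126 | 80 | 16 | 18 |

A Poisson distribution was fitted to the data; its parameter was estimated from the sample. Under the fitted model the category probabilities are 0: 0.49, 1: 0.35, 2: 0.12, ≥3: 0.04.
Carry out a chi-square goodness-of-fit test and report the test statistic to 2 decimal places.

13.83

Expected counts E_i = n·p_i: 240×0.49 = 117.6, 240×0.35 = 84, 240×0.12 = 28.8, 240×0.04 = 9.6.
0: (126 − 117.6)²/117.6 = 70.56/117.6 = 0.600
1: (80 − 84)²/84 = 16/84 = 0.190
2: (16 − 28.8)²/28.8 = 163.84/28.8 = 5.689
≥3: (18 − 9.6)²/9.6 = 70.56/9.6 = 7.350
Sum = 13.83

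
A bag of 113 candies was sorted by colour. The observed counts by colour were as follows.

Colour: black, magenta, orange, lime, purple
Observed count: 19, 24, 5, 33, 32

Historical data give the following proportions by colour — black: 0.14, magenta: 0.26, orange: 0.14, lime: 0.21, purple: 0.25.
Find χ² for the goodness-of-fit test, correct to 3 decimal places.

Expected counts E_i = n·p_i: 113×0.14 = 15.82, 113×0.26 = 29.38, 113×0.14 = 15.82, 113×0.21 = 23.73, 113×0.25 = 28.25.
cat          O        E   (O−E)²/E
black       19    15.82     0.6392
magenta     24    29.38     0.9852
orange       5    15.82     7.4003
lime        33    23.73     3.6213
purple      32    28.25     0.4978
Sum = 13.144

13.144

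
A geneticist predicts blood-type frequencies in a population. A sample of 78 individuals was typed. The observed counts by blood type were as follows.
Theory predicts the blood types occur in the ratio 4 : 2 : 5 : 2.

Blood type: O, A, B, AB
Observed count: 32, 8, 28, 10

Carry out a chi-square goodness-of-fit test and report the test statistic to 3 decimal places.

4.467

Ratio total = 13. Expected counts: 78×4/13 = 24, 78×2/13 = 12, 78×5/13 = 30, 78×2/13 = 12.
χ² = (32−24)²/24 + (8−12)²/12 + (28−30)²/30 + (10−12)²/12
   = 2.6667 + 1.3333 + 0.1333 + 0.3333
Sum = 4.467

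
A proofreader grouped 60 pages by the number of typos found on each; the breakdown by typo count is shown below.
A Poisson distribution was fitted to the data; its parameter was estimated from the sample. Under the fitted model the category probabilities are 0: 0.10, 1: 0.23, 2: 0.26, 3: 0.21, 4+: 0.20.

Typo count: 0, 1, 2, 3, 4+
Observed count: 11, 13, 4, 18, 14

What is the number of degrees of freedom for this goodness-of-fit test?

There are k = 5 categories and 1 parameter estimated from the data, so df = 5 − 1 − 1 = 3.

3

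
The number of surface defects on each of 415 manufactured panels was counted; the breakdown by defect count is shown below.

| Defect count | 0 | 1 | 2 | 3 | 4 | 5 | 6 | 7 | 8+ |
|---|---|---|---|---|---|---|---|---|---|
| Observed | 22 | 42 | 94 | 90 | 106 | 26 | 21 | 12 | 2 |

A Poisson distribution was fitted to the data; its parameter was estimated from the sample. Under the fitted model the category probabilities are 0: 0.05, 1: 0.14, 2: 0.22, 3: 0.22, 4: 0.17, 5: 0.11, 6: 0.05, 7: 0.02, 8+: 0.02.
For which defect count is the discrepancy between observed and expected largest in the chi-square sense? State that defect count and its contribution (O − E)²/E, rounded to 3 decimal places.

Expected counts E_i = n·p_i: 415×0.05 = 20.75, 415×0.14 = 58.1, 415×0.22 = 91.3, 415×0.22 = 91.3, 415×0.17 = 70.55, 415×0.11 = 45.65, 415×0.05 = 20.75, 415×0.02 = 8.3, 415×0.02 = 8.3.
0: (22 − 20.75)²/20.75 = 1.5625/20.75 = 0.0753
1: (42 − 58.1)²/58.1 = 259.21/58.1 = 4.4614
2: (94 − 91.3)²/91.3 = 7.29/91.3 = 0.0798
3: (90 − 91.3)²/91.3 = 1.69/91.3 = 0.0185
4: (106 − 70.55)²/70.55 = 1256.7025/70.55 = 17.8129
5: (26 − 45.65)²/45.65 = 386.1225/45.65 = 8.4583
6: (21 − 20.75)²/20.75 = 0.0625/20.75 = 0.0030
7: (12 − 8.3)²/8.3 = 13.69/8.3 = 1.6494
8+: (2 − 8.3)²/8.3 = 39.69/8.3 = 4.7819
The largest term is for 4: 17.813.

4, 17.813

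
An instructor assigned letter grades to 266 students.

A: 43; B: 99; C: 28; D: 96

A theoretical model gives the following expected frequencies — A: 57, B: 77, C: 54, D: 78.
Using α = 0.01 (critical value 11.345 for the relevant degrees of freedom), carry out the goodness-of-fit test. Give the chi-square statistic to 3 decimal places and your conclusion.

26.397; reject

χ² = (43−57)²/57 + (99−77)²/77 + (28−54)²/54 + (96−78)²/78
   = 3.4386 + 6.2857 + 12.5185 + 4.1538
Sum = 26.397
df = 3. Since 26.397 > 11.345, we reject H₀.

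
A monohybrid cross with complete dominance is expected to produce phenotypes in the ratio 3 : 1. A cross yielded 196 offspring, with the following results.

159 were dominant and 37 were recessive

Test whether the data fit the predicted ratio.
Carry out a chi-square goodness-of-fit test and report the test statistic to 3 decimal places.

3.918

Ratio total = 4. Expected counts: 196×3/4 = 147, 196×1/4 = 49.
cat            O        E   (O−E)²/E
dominant     159      147     0.9796
recessive     37       49     2.9388
Sum = 3.918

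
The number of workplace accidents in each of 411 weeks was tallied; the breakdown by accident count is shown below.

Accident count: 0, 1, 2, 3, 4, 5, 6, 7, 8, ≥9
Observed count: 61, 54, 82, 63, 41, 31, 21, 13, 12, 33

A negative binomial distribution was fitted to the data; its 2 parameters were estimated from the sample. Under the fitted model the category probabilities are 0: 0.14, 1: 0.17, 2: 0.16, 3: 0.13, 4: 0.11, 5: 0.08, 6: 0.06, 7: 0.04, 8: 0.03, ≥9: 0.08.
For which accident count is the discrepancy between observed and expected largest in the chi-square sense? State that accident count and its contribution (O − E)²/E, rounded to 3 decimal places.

Expected counts E_i = n·p_i: 411×0.14 = 57.54, 411×0.17 = 69.87, 411×0.16 = 65.76, 411×0.13 = 53.43, 411×0.11 = 45.21, 411×0.08 = 32.88, 411×0.06 = 24.66, 411×0.04 = 16.44, 411×0.03 = 12.33, 411×0.08 = 32.88.
cat         O        E   (O−E)²/E
0          61    57.54     0.2081
1          54    69.87     3.6047
2          82    65.76     4.0106
3          63    53.43     1.7141
4          41    45.21     0.3920
5          31    32.88     0.1075
6          21    24.66     0.5432
7          13    16.44     0.7198
8          12    12.33     0.0088
≥9         33    32.88     0.0004
The largest term is for 2: 4.011.

2, 4.011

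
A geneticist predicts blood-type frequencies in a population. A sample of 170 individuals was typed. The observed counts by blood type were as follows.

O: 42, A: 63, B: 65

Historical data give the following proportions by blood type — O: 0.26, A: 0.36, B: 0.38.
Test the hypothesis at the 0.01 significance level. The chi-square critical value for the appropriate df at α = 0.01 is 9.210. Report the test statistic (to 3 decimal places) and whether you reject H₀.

Expected counts E_i = n·p_i: 170×0.26 = 44.2, 170×0.36 = 61.2, 170×0.38 = 64.6.
χ² = (42−44.2)²/44.2 + (63−61.2)²/61.2 + (65−64.6)²/64.6
   = 0.1095 + 0.0529 + 0.0025
Sum = 0.165
df = 2. Since 0.165 < 9.210, we do not reject H₀.

0.165; do not reject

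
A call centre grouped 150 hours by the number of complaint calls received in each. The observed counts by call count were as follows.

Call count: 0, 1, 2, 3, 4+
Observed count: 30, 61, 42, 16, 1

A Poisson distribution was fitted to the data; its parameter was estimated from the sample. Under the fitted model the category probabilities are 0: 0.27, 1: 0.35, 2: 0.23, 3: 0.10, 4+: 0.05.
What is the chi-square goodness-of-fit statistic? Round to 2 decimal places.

11.43

Expected counts E_i = n·p_i: 150×0.27 = 40.5, 150×0.35 = 52.5, 150×0.23 = 34.5, 150×0.10 = 15, 150×0.05 = 7.5.
χ² = (30−40.5)²/40.5 + (61−52.5)²/52.5 + (42−34.5)²/34.5 + (16−15)²/15 + (1−7.5)²/7.5
   = 2.722 + 1.376 + 1.630 + 0.067 + 5.633
Sum = 11.43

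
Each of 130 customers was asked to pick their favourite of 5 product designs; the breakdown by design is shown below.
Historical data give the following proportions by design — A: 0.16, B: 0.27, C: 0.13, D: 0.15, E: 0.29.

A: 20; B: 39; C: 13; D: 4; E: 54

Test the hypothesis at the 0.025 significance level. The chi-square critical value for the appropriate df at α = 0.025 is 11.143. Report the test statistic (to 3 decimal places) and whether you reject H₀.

20.732; reject

Expected counts E_i = n·p_i: 130×0.16 = 20.8, 130×0.27 = 35.1, 130×0.13 = 16.9, 130×0.15 = 19.5, 130×0.29 = 37.7.
A: (20 − 20.8)²/20.8 = 0.64/20.8 = 0.0308
B: (39 − 35.1)²/35.1 = 15.21/35.1 = 0.4333
C: (13 − 16.9)²/16.9 = 15.21/16.9 = 0.9000
D: (4 − 19.5)²/19.5 = 240.25/19.5 = 12.3205
E: (54 − 37.7)²/37.7 = 265.69/37.7 = 7.0475
Sum = 20.732
df = 4. Since 20.732 > 11.143, we reject H₀.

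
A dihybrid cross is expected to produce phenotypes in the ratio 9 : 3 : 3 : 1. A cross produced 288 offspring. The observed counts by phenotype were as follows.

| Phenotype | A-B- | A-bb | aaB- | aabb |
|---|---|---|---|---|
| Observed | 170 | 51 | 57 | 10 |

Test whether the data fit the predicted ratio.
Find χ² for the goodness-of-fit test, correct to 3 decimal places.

Ratio total = 16. Expected counts: 288×9/16 = 162, 288×3/16 = 54, 288×3/16 = 54, 288×1/16 = 18.
A-B-: (170 − 162)²/162 = 64/162 = 0.3951
A-bb: (51 − 54)²/54 = 9/54 = 0.1667
aaB-: (57 − 54)²/54 = 9/54 = 0.1667
aabb: (10 − 18)²/18 = 64/18 = 3.5556
Sum = 4.284

4.284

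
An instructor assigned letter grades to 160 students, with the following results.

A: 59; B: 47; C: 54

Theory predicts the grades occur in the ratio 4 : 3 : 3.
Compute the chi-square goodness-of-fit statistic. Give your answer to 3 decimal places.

1.161

Ratio total = 10. Expected counts: 160×4/10 = 64, 160×3/10 = 48, 160×3/10 = 48.
cat         O        E   (O−E)²/E
A          59       64     0.3906
B          47       48     0.0208
C          54       48     0.7500
Sum = 1.161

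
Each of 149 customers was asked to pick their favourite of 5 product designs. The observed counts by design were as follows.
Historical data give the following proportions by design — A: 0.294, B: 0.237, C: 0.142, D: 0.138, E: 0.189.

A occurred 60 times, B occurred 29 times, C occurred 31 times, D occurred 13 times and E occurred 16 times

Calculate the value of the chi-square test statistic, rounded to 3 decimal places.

Expected counts E_i = n·p_i: 149×0.294 = 43.806, 149×0.237 = 35.313, 149×0.142 = 21.158, 149×0.138 = 20.562, 149×0.189 = 28.161.
A: (60 − 43.806)²/43.806 = 262.245636/43.806 = 5.9865
B: (29 − 35.313)²/35.313 = 39.853969/35.313 = 1.1286
C: (31 − 21.158)²/21.158 = 96.864964/21.158 = 4.5782
D: (13 − 20.562)²/20.562 = 57.183844/20.562 = 2.7810
E: (16 − 28.161)²/28.161 = 147.889921/28.161 = 5.2516
Sum = 19.726

19.726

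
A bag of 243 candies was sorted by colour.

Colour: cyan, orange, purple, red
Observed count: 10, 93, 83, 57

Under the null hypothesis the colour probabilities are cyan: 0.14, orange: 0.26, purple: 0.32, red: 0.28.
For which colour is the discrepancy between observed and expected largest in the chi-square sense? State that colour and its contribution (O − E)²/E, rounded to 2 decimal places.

cyan, 16.96

Expected counts E_i = n·p_i: 243×0.14 = 34.02, 243×0.26 = 63.18, 243×0.32 = 77.76, 243×0.28 = 68.04.
cat         O        E   (O−E)²/E
cyan       10    34.02     16.959
orange     93    63.18     14.075
purple     83    77.76      0.353
red        57    68.04      1.791
The largest term is for cyan: 16.96.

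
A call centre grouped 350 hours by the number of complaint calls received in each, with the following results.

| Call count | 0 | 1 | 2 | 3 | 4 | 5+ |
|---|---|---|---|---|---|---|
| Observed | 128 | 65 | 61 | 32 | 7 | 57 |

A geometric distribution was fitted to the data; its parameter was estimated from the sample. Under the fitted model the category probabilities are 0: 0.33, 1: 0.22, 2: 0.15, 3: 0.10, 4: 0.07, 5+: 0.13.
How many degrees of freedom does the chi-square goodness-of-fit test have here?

There are k = 6 categories and 1 parameter estimated from the data, so df = 6 − 1 − 1 = 4.

4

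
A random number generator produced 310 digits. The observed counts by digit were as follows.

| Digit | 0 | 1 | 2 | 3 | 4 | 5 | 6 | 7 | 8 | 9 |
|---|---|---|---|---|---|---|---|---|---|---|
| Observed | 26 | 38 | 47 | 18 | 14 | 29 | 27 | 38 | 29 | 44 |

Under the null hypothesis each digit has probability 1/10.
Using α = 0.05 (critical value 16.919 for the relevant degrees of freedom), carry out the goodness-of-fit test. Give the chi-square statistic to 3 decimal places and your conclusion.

33.226; reject

Expected count for each of the 10 categories: 310/10 = 31.
cat         O        E   (O−E)²/E
0          26       31     0.8065
1          38       31     1.5806
2          47       31     8.2581
3          18       31     5.4516
4          14       31     9.3226
5          29       31     0.1290
6          27       31     0.5161
7          38       31     1.5806
8          29       31     0.1290
9          44       31     5.4516
Sum = 33.226
df = 9. Since 33.226 > 16.919, we reject H₀.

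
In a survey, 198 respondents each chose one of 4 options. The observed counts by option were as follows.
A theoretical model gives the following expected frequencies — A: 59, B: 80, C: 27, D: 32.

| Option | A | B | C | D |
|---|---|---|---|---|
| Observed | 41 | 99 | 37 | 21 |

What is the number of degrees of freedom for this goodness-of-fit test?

3

There are k = 4 categories and no parameters were estimated from the data, so df = 4 − 1 = 3.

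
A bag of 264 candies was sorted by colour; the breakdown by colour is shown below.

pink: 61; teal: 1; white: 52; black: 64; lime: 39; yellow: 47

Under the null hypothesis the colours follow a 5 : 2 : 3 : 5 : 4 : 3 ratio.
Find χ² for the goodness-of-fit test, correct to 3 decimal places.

34.485

Ratio total = 22. Expected counts: 264×5/22 = 60, 264×2/22 = 24, 264×3/22 = 36, 264×5/22 = 60, 264×4/22 = 48, 264×3/22 = 36.
cat         O        E   (O−E)²/E
pink       61       60     0.0167
teal        1       24    22.0417
white      52       36     7.1111
black      64       60     0.2667
lime       39       48     1.6875
yellow     47       36     3.3611
Sum = 34.485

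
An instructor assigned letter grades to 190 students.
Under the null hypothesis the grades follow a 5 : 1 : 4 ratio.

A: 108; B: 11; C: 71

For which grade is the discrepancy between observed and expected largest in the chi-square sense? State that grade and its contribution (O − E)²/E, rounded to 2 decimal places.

Ratio total = 10. Expected counts: 190×5/10 = 95, 190×1/10 = 19, 190×4/10 = 76.
A: (108 − 95)²/95 = 169/95 = 1.779
B: (11 − 19)²/19 = 64/19 = 3.368
C: (71 − 76)²/76 = 25/76 = 0.329
The largest term is for B: 3.37.

B, 3.37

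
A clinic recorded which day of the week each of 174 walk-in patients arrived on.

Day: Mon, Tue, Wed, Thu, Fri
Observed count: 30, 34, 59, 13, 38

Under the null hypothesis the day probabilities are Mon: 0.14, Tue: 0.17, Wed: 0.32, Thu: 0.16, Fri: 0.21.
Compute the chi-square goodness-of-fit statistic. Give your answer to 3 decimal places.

Expected counts E_i = n·p_i: 174×0.14 = 24.36, 174×0.17 = 29.58, 174×0.32 = 55.68, 174×0.16 = 27.84, 174×0.21 = 36.54.
Mon: (30 − 24.36)²/24.36 = 31.8096/24.36 = 1.3058
Tue: (34 − 29.58)²/29.58 = 19.5364/29.58 = 0.6605
Wed: (59 − 55.68)²/55.68 = 11.0224/55.68 = 0.1980
Thu: (13 − 27.84)²/27.84 = 220.2256/27.84 = 7.9104
Fri: (38 − 36.54)²/36.54 = 2.1316/36.54 = 0.0583
Sum = 10.133

10.133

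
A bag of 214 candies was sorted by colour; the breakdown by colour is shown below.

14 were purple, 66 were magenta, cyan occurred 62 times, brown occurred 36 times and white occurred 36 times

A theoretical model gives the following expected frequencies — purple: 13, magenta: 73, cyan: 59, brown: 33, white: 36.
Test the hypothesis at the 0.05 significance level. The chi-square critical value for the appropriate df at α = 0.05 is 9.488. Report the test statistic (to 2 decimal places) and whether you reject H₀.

1.17; do not reject

χ² = (14−13)²/13 + (66−73)²/73 + (62−59)²/59 + (36−33)²/33 + (36−36)²/36
   = 0.077 + 0.671 + 0.153 + 0.273 + 0.000
Sum = 1.17
df = 4. Since 1.17 < 9.488, we do not reject H₀.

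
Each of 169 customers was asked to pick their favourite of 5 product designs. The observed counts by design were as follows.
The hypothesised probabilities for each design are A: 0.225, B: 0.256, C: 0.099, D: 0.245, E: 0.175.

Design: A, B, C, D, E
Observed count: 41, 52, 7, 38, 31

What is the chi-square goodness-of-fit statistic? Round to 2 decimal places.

8.01

Expected counts E_i = n·p_i: 169×0.225 = 38.025, 169×0.256 = 43.264, 169×0.099 = 16.731, 169×0.245 = 41.405, 169×0.175 = 29.575.
χ² = (41−38.025)²/38.025 + (52−43.264)²/43.264 + (7−16.731)²/16.731 + (38−41.405)²/41.405 + (31−29.575)²/29.575
   = 0.233 + 1.764 + 5.660 + 0.280 + 0.069
Sum = 8.01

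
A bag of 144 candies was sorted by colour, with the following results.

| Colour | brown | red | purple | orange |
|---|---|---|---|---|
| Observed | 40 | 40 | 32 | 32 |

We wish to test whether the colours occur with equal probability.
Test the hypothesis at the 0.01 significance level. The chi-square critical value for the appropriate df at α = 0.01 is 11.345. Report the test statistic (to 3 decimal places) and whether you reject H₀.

Expected count for each of the 4 categories: 144/4 = 36.
cat         O        E   (O−E)²/E
brown      40       36     0.4444
red        40       36     0.4444
purple     32       36     0.4444
orange     32       36     0.4444
Sum = 1.778
df = 3. Since 1.778 < 11.345, we do not reject H₀.

1.778; do not reject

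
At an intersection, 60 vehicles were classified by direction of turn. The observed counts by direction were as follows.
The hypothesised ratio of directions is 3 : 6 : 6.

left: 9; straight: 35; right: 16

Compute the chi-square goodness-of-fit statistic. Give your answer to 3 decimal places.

Ratio total = 15. Expected counts: 60×3/15 = 12, 60×6/15 = 24, 60×6/15 = 24.
χ² = (9−12)²/12 + (35−24)²/24 + (16−24)²/24
   = 0.7500 + 5.0417 + 2.6667
Sum = 8.458

8.458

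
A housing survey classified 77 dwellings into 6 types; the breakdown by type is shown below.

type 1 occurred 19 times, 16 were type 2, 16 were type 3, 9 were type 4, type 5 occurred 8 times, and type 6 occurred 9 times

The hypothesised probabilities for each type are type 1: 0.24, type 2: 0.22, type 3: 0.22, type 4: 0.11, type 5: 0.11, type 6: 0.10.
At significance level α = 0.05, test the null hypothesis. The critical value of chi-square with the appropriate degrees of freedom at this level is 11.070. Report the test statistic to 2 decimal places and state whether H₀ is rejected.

0.40; do not reject

Expected counts E_i = n·p_i: 77×0.24 = 18.48, 77×0.22 = 16.94, 77×0.22 = 16.94, 77×0.11 = 8.47, 77×0.11 = 8.47, 77×0.10 = 7.7.
cat         O        E   (O−E)²/E
type 1     19    18.48      0.015
type 2     16    16.94      0.052
type 3     16    16.94      0.052
type 4      9     8.47      0.033
type 5      8     8.47      0.026
type 6      9      7.7      0.219
Sum = 0.40
df = 5. Since 0.40 < 11.070, we do not reject H₀.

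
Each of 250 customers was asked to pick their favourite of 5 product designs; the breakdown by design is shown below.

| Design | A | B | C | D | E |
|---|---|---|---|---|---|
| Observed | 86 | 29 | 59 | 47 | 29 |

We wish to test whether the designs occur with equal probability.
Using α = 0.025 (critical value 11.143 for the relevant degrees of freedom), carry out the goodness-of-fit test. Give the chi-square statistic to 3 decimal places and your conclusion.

45.360; reject

Expected count for each of the 5 categories: 250/5 = 50.
cat         O        E   (O−E)²/E
A          86       50    25.9200
B          29       50     8.8200
C          59       50     1.6200
D          47       50     0.1800
E          29       50     8.8200
Sum = 45.360
df = 4. Since 45.360 > 11.143, we reject H₀.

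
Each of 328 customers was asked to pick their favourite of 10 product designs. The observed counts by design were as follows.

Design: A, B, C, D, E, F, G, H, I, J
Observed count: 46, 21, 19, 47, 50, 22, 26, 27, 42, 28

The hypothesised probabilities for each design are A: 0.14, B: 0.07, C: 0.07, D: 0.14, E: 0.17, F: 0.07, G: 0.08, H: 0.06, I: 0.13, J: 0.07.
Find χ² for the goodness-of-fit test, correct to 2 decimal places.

Expected counts E_i = n·p_i: 328×0.14 = 45.92, 328×0.07 = 22.96, 328×0.07 = 22.96, 328×0.14 = 45.92, 328×0.17 = 55.76, 328×0.07 = 22.96, 328×0.08 = 26.24, 328×0.06 = 19.68, 328×0.13 = 42.64, 328×0.07 = 22.96.
cat         O        E   (O−E)²/E
A          46    45.92      0.000
B          21    22.96      0.167
C          19    22.96      0.683
D          47    45.92      0.025
E          50    55.76      0.595
F          22    22.96      0.040
G          26    26.24      0.002
H          27    19.68      2.723
I          42    42.64      0.010
J          28    22.96      1.106
Sum = 5.35

5.35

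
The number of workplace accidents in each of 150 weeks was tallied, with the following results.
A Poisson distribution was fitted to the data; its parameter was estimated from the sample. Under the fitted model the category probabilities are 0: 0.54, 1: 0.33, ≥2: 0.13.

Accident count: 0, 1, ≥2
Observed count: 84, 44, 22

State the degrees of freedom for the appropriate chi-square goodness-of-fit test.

1

There are k = 3 categories and 1 parameter estimated from the data, so df = 3 − 1 − 1 = 1.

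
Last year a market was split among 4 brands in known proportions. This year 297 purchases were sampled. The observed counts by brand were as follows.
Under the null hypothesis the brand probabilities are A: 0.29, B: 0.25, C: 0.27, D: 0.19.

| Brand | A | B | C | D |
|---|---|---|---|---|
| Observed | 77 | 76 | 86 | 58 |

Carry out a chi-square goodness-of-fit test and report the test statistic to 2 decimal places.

Expected counts E_i = n·p_i: 297×0.29 = 86.13, 297×0.25 = 74.25, 297×0.27 = 80.19, 297×0.19 = 56.43.
cat         O        E   (O−E)²/E
A          77    86.13      0.968
B          76    74.25      0.041
C          86    80.19      0.421
D          58    56.43      0.044
Sum = 1.47

1.47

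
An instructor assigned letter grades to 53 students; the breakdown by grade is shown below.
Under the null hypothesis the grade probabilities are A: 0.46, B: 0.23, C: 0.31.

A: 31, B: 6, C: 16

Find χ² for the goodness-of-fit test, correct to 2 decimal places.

4.95

Expected counts E_i = n·p_i: 53×0.46 = 24.38, 53×0.23 = 12.19, 53×0.31 = 16.43.
A: (31 − 24.38)²/24.38 = 43.8244/24.38 = 1.798
B: (6 − 12.19)²/12.19 = 38.3161/12.19 = 3.143
C: (16 − 16.43)²/16.43 = 0.1849/16.43 = 0.011
Sum = 4.95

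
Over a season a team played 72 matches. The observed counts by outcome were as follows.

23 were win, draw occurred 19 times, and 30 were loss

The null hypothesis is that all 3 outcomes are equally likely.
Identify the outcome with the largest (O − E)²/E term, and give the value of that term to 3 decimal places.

Expected count for each of the 3 categories: 72/3 = 24.
χ² = (23−24)²/24 + (19−24)²/24 + (30−24)²/24
   = 0.0417 + 1.0417 + 1.5000
The largest term is for loss: 1.500.

loss, 1.500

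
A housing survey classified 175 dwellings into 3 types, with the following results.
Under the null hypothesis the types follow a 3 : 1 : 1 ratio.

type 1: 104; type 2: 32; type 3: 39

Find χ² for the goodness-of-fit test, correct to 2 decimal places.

0.72

Ratio total = 5. Expected counts: 175×3/5 = 105, 175×1/5 = 35, 175×1/5 = 35.
type 1: (104 − 105)²/105 = 1/105 = 0.010
type 2: (32 − 35)²/35 = 9/35 = 0.257
type 3: (39 − 35)²/35 = 16/35 = 0.457
Sum = 0.72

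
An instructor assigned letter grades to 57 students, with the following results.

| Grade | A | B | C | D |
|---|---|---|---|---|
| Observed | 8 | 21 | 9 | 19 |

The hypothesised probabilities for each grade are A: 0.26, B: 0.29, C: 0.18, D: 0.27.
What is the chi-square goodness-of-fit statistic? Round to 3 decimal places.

Expected counts E_i = n·p_i: 57×0.26 = 14.82, 57×0.29 = 16.53, 57×0.18 = 10.26, 57×0.27 = 15.39.
A: (8 − 14.82)²/14.82 = 46.5124/14.82 = 3.1385
B: (21 − 16.53)²/16.53 = 19.9809/16.53 = 1.2088
C: (9 − 10.26)²/10.26 = 1.5876/10.26 = 0.1547
D: (19 − 15.39)²/15.39 = 13.0321/15.39 = 0.8468
Sum = 5.349

5.349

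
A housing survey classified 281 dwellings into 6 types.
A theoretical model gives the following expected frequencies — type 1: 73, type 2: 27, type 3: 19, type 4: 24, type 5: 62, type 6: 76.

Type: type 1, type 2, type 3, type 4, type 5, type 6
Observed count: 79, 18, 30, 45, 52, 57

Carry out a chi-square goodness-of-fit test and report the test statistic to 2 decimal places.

34.60

χ² = (79−73)²/73 + (18−27)²/27 + (30−19)²/19 + (45−24)²/24 + (52−62)²/62 + (57−76)²/76
   = 0.493 + 3.000 + 6.368 + 18.375 + 1.613 + 4.750
Sum = 34.60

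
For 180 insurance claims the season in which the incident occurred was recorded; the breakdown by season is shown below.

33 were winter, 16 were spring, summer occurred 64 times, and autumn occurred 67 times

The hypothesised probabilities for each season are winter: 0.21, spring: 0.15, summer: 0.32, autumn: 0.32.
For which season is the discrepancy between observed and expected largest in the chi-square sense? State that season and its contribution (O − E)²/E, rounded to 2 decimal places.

spring, 4.48

Expected counts E_i = n·p_i: 180×0.21 = 37.8, 180×0.15 = 27, 180×0.32 = 57.6, 180×0.32 = 57.6.
cat         O        E   (O−E)²/E
winter     33     37.8      0.610
spring     16       27      4.481
summer     64     57.6      0.711
autumn     67     57.6      1.534
The largest term is for spring: 4.48.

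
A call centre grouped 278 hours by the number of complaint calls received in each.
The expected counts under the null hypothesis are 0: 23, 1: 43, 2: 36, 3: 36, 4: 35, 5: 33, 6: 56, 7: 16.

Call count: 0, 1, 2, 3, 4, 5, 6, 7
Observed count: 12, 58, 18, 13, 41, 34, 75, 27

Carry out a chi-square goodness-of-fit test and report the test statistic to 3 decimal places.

49.256

χ² = (12−23)²/23 + (58−43)²/43 + (18−36)²/36 + (13−36)²/36 + (41−35)²/35 + (34−33)²/33 + (75−56)²/56 + (27−16)²/16
   = 5.2609 + 5.2326 + 9.0000 + 14.6944 + 1.0286 + 0.0303 + 6.4464 + 7.5625
Sum = 49.256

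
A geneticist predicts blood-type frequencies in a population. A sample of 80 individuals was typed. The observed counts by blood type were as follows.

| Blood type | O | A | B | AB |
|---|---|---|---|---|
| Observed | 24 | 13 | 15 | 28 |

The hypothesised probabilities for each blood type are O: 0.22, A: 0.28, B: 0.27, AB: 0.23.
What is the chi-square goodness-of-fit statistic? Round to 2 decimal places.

Expected counts E_i = n·p_i: 80×0.22 = 17.6, 80×0.28 = 22.4, 80×0.27 = 21.6, 80×0.23 = 18.4.
χ² = (24−17.6)²/17.6 + (13−22.4)²/22.4 + (15−21.6)²/21.6 + (28−18.4)²/18.4
   = 2.327 + 3.945 + 2.017 + 5.009
Sum = 13.30

13.30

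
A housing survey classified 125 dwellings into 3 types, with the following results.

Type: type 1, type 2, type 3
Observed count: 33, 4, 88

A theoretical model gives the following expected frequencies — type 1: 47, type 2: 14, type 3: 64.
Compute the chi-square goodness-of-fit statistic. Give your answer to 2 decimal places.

type 1: (33 − 47)²/47 = 196/47 = 4.170
type 2: (4 − 14)²/14 = 100/14 = 7.143
type 3: (88 − 64)²/64 = 576/64 = 9.000
Sum = 20.31

20.31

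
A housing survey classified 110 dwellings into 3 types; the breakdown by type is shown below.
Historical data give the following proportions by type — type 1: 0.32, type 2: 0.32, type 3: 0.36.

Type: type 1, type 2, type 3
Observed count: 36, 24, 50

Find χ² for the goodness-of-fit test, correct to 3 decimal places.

6.313

Expected counts E_i = n·p_i: 110×0.32 = 35.2, 110×0.32 = 35.2, 110×0.36 = 39.6.
type 1: (36 − 35.2)²/35.2 = 0.64/35.2 = 0.0182
type 2: (24 − 35.2)²/35.2 = 125.44/35.2 = 3.5636
type 3: (50 − 39.6)²/39.6 = 108.16/39.6 = 2.7313
Sum = 6.313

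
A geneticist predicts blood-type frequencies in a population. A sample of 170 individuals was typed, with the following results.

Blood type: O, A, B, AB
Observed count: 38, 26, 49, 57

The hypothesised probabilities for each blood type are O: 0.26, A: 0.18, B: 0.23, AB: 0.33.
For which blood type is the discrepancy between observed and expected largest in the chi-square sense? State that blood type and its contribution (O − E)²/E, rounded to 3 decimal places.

B, 2.507

Expected counts E_i = n·p_i: 170×0.26 = 44.2, 170×0.18 = 30.6, 170×0.23 = 39.1, 170×0.33 = 56.1.
χ² = (38−44.2)²/44.2 + (26−30.6)²/30.6 + (49−39.1)²/39.1 + (57−56.1)²/56.1
   = 0.8697 + 0.6915 + 2.5066 + 0.0144
The largest term is for B: 2.507.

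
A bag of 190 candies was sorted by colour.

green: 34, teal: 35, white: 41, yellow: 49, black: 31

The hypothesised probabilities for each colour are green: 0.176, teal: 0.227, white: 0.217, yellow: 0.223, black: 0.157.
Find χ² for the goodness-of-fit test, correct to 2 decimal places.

Expected counts E_i = n·p_i: 190×0.176 = 33.44, 190×0.227 = 43.13, 190×0.217 = 41.23, 190×0.223 = 42.37, 190×0.157 = 29.83.
cat         O        E   (O−E)²/E
green      34    33.44      0.009
teal       35    43.13      1.533
white      41    41.23      0.001
yellow     49    42.37      1.037
black      31    29.83      0.046
Sum = 2.63

2.63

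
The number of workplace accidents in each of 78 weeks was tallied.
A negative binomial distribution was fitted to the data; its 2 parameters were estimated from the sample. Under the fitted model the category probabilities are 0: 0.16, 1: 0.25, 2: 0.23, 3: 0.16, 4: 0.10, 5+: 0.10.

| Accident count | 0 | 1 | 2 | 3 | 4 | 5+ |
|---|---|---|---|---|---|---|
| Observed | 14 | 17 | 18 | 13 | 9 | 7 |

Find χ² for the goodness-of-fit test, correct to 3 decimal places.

0.794

Expected counts E_i = n·p_i: 78×0.16 = 12.48, 78×0.25 = 19.5, 78×0.23 = 17.94, 78×0.16 = 12.48, 78×0.10 = 7.8, 78×0.10 = 7.8.
cat         O        E   (O−E)²/E
0          14    12.48     0.1851
1          17     19.5     0.3205
2          18    17.94     0.0002
3          13    12.48     0.0217
4           9      7.8     0.1846
5+          7      7.8     0.0821
Sum = 0.794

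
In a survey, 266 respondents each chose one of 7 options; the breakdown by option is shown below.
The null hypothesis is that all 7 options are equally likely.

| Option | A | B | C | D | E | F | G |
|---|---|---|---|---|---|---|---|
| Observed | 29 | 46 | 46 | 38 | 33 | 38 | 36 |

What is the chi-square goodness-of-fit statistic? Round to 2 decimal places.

Under H₀ each category has probability 1/7, so each expected count is 266/7 = 38.
χ² = (29−38)²/38 + (46−38)²/38 + (46−38)²/38 + (38−38)²/38 + (33−38)²/38 + (38−38)²/38 + (36−38)²/38
   = 2.132 + 1.684 + 1.684 + 0.000 + 0.658 + 0.000 + 0.105
Sum = 6.26

6.26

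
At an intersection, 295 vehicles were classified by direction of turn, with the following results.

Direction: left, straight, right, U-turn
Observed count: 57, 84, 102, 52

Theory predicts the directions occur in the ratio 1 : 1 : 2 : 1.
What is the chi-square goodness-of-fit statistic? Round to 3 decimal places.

Ratio total = 5. Expected counts: 295×1/5 = 59, 295×1/5 = 59, 295×2/5 = 118, 295×1/5 = 59.
left: (57 − 59)²/59 = 4/59 = 0.0678
straight: (84 − 59)²/59 = 625/59 = 10.5932
right: (102 − 118)²/118 = 256/118 = 2.1695
U-turn: (52 − 59)²/59 = 49/59 = 0.8305
Sum = 13.661

13.661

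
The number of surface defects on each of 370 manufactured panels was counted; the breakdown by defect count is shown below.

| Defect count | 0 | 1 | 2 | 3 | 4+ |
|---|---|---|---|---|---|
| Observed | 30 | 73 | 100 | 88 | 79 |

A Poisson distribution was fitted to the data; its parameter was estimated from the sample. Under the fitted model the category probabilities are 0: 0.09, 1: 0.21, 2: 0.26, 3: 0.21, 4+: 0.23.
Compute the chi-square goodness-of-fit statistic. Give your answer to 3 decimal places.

Expected counts E_i = n·p_i: 370×0.09 = 33.3, 370×0.21 = 77.7, 370×0.26 = 96.2, 370×0.21 = 77.7, 370×0.23 = 85.1.
0: (30 − 33.3)²/33.3 = 10.89/33.3 = 0.3270
1: (73 − 77.7)²/77.7 = 22.09/77.7 = 0.2843
2: (100 − 96.2)²/96.2 = 14.44/96.2 = 0.1501
3: (88 − 77.7)²/77.7 = 106.09/77.7 = 1.3654
4+: (79 − 85.1)²/85.1 = 37.21/85.1 = 0.4373
Sum = 2.564

2.564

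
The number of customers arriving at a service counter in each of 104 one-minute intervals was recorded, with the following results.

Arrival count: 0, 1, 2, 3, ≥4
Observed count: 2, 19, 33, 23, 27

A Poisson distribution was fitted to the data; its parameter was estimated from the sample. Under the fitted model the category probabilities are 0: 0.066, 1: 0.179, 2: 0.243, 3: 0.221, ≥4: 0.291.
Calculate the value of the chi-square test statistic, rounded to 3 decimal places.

6.170

Expected counts E_i = n·p_i: 104×0.066 = 6.864, 104×0.179 = 18.616, 104×0.243 = 25.272, 104×0.221 = 22.984, 104×0.291 = 30.264.
cat         O        E   (O−E)²/E
0           2    6.864     3.4468
1          19   18.616     0.0079
2          33   25.272     2.3632
3          23   22.984     0.0000
≥4         27   30.264     0.3520
Sum = 6.170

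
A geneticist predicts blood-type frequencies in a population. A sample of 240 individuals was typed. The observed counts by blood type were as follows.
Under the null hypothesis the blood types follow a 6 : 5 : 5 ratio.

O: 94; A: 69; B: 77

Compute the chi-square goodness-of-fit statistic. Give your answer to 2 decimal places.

0.71

Ratio total = 16. Expected counts: 240×6/16 = 90, 240×5/16 = 75, 240×5/16 = 75.
cat         O        E   (O−E)²/E
O          94       90      0.178
A          69       75      0.480
B          77       75      0.053
Sum = 0.71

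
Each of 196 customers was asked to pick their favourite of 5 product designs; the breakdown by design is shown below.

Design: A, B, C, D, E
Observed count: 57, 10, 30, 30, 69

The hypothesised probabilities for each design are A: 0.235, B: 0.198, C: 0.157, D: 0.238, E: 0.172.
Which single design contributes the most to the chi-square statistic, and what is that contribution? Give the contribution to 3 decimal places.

E, 36.938

Expected counts E_i = n·p_i: 196×0.235 = 46.06, 196×0.198 = 38.808, 196×0.157 = 30.772, 196×0.238 = 46.648, 196×0.172 = 33.712.
χ² = (57−46.06)²/46.06 + (10−38.808)²/38.808 + (30−30.772)²/30.772 + (30−46.648)²/46.648 + (69−33.712)²/33.712
   = 2.5984 + 21.3848 + 0.0194 + 5.9414 + 36.9377
The largest term is for E: 36.938.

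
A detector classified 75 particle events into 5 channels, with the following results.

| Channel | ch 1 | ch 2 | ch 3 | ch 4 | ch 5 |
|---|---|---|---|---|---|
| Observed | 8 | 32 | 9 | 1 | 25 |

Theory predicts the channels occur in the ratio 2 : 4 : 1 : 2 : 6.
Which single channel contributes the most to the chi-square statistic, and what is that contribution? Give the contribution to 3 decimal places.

ch 4, 8.100

Ratio total = 15. Expected counts: 75×2/15 = 10, 75×4/15 = 20, 75×1/15 = 5, 75×2/15 = 10, 75×6/15 = 30.
χ² = (8−10)²/10 + (32−20)²/20 + (9−5)²/5 + (1−10)²/10 + (25−30)²/30
   = 0.4000 + 7.2000 + 3.2000 + 8.1000 + 0.8333
The largest term is for ch 4: 8.100.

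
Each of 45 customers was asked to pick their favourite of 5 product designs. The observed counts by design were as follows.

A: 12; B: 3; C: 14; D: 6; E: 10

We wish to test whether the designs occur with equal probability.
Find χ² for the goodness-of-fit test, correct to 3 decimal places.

Under H₀ each category has probability 1/5, so each expected count is 45/5 = 9.
A: (12 − 9)²/9 = 9/9 = 1.0000
B: (3 − 9)²/9 = 36/9 = 4.0000
C: (14 − 9)²/9 = 25/9 = 2.7778
D: (6 − 9)²/9 = 9/9 = 1.0000
E: (10 − 9)²/9 = 1/9 = 0.1111
Sum = 8.889

8.889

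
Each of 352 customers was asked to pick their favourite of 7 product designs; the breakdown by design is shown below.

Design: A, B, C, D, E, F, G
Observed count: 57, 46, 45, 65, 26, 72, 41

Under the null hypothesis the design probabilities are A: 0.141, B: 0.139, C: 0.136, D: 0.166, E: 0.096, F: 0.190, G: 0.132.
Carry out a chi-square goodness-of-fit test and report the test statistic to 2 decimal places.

Expected counts E_i = n·p_i: 352×0.141 = 49.632, 352×0.139 = 48.928, 352×0.136 = 47.872, 352×0.166 = 58.432, 352×0.096 = 33.792, 352×0.190 = 66.88, 352×0.132 = 46.464.
χ² = (57−49.632)²/49.632 + (46−48.928)²/48.928 + (45−47.872)²/47.872 + (65−58.432)²/58.432 + (26−33.792)²/33.792 + (72−66.88)²/66.88 + (41−46.464)²/46.464
   = 1.094 + 0.175 + 0.172 + 0.738 + 1.797 + 0.392 + 0.643
Sum = 5.01

5.01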